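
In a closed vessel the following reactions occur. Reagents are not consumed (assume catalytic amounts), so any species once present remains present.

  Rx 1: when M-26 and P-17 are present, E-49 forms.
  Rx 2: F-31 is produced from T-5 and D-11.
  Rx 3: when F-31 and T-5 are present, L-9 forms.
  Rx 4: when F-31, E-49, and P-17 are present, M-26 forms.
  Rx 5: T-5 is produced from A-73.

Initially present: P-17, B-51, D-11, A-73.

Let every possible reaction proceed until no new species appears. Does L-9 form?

Yes

A-73 present → T-5 forms (Rx 5).
T-5 and D-11 present → F-31 forms (Rx 2).
F-31 and T-5 present → L-9 forms (Rx 3).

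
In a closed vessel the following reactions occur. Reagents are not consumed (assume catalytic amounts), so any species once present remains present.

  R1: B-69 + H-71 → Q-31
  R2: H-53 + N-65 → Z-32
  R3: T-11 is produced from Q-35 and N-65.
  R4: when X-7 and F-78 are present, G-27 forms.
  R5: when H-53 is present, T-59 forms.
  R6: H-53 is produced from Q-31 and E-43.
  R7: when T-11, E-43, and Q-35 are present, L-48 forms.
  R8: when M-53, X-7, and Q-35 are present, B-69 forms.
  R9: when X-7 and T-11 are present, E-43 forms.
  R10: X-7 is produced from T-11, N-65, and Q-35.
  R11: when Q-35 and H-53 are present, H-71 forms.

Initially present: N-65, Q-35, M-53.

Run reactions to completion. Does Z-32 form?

Z-32 would need H-53 and N-65 (R2), but H-53 never forms.

No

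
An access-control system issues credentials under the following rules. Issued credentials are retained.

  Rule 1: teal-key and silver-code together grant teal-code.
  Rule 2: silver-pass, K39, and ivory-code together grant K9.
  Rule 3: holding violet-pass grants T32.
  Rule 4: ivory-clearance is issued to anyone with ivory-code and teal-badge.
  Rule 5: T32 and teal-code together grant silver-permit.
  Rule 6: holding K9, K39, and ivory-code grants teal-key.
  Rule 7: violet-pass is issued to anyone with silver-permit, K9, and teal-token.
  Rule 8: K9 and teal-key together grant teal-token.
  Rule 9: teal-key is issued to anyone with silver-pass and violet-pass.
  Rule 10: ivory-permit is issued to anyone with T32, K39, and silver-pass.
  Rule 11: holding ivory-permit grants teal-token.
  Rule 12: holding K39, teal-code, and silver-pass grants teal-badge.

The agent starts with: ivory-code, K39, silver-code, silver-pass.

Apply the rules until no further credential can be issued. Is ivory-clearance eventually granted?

Holding silver-pass, K39, and ivory-code grants K9 (Rule 2).
Holding K9, K39, and ivory-code grants teal-key (Rule 6).
Holding teal-key and silver-code grants teal-code (Rule 1).
Holding K39, teal-code, and silver-pass grants teal-badge (Rule 12).
Holding ivory-code and teal-badge grants ivory-clearance (Rule 4).

Yes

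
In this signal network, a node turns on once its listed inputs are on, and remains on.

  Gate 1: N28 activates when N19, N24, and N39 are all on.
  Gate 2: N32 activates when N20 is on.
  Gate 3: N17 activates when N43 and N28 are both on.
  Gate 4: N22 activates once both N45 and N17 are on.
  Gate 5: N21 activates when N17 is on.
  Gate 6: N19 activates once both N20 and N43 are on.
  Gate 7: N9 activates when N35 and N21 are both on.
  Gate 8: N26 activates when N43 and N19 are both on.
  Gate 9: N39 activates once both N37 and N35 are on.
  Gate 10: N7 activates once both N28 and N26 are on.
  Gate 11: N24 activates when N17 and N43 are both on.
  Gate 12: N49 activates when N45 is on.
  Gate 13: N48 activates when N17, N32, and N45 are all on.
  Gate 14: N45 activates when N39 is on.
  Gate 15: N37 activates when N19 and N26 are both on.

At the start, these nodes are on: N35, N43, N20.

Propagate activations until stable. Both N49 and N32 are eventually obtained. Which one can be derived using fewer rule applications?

N32: N20 is on, so N32 activates (Gate 2). [1 rule application]
N49: Gate 6: N20 and N43 on → N19 on. N43 and N19 are on, so N26 activates (Gate 8). Gate 15: N19 and N26 on → N37 on. Gate 9: N37 and N35 on → N39 on. Gate 14: N39 on → N45 on. Gate 12: N45 on → N49 on. [6 rule applications]
N32 needs fewer.

N32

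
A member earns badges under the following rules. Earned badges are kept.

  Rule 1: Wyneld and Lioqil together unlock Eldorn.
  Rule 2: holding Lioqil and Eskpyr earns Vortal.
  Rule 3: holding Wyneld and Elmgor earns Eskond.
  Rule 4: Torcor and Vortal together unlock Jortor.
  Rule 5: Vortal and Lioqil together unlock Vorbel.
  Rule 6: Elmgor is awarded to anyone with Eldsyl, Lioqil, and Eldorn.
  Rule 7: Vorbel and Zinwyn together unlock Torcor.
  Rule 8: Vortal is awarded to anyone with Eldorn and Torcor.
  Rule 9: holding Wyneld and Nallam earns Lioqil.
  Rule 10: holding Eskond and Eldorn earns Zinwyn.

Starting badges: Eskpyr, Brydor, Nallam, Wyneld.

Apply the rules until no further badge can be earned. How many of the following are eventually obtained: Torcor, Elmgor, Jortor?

0

Torcor would need Vorbel and Zinwyn (Rule 7), but Zinwyn is never earned.
Elmgor would need Eldsyl, Lioqil, and Eldorn (Rule 6), but Eldsyl is never earned.
Jortor would need Torcor and Vortal (Rule 4), but Torcor is never earned.
None of the 3 are reached.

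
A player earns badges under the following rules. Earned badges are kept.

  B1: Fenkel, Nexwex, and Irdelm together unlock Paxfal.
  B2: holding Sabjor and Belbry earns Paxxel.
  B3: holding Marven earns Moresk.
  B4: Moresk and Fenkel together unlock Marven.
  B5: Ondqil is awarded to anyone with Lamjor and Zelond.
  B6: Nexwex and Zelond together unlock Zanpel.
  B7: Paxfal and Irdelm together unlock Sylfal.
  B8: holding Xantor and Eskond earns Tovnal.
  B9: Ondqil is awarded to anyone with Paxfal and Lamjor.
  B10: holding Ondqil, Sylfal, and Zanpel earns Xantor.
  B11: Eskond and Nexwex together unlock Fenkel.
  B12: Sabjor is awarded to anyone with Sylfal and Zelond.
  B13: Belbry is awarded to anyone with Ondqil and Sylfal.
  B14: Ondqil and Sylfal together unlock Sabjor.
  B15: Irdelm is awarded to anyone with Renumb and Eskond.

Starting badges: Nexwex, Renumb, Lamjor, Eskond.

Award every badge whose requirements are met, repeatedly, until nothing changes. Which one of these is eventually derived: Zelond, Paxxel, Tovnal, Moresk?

Paxxel

With Eskond and Nexwex, Fenkel is earned (B11).
With Renumb and Eskond, Irdelm is earned (B15).
With Fenkel, Nexwex, and Irdelm, Paxfal is earned (B1).
With Paxfal and Lamjor, Ondqil is earned (B9).
With Paxfal and Irdelm, Sylfal is earned (B7).
With Ondqil and Sylfal, Belbry is earned (B13).
With Ondqil and Sylfal, Sabjor is earned (B14).
With Sabjor and Belbry, Paxxel is earned (B2).
Tovnal would need Xantor and Eskond (B8), but Xantor is never earned. Moresk would need Marven (B3), but Marven is never earned. No rule produces Zelond, and it is not given.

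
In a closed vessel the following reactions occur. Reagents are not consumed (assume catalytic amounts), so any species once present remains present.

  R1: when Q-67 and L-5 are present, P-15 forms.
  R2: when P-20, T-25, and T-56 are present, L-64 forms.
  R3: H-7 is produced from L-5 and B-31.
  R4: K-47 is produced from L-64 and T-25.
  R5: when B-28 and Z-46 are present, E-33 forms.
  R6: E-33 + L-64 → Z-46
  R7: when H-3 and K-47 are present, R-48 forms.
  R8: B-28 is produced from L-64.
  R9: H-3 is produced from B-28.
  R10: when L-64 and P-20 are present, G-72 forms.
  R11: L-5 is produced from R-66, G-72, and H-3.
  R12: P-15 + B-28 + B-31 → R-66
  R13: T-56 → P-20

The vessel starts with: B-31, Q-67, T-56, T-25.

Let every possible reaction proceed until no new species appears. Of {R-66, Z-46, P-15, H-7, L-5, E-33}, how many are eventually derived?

0

R-66 would need P-15, B-28, and B-31 (R12), but P-15 never forms.
Z-46 would need E-33 and L-64 (R6), but E-33 never forms.
P-15 would need Q-67 and L-5 (R1), but L-5 never forms.
H-7 would need L-5 and B-31 (R3), but L-5 never forms.
L-5 would need R-66, G-72, and H-3 (R11), but R-66 never forms.
E-33 would need B-28 and Z-46 (R5), but Z-46 never forms.
None of the 6 are reached.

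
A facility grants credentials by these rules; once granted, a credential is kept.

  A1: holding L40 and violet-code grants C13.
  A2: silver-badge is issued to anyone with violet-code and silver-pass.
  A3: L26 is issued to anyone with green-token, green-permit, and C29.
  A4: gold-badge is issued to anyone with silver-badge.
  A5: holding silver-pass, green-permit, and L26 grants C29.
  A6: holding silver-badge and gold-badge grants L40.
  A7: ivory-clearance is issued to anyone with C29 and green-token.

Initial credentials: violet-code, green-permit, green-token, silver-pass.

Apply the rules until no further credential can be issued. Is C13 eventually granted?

Holding violet-code and silver-pass grants silver-badge (A2).
Holding silver-badge grants gold-badge (A4).
Holding silver-badge and gold-badge grants L40 (A6).
Holding L40 and violet-code grants C13 (A1).

Yes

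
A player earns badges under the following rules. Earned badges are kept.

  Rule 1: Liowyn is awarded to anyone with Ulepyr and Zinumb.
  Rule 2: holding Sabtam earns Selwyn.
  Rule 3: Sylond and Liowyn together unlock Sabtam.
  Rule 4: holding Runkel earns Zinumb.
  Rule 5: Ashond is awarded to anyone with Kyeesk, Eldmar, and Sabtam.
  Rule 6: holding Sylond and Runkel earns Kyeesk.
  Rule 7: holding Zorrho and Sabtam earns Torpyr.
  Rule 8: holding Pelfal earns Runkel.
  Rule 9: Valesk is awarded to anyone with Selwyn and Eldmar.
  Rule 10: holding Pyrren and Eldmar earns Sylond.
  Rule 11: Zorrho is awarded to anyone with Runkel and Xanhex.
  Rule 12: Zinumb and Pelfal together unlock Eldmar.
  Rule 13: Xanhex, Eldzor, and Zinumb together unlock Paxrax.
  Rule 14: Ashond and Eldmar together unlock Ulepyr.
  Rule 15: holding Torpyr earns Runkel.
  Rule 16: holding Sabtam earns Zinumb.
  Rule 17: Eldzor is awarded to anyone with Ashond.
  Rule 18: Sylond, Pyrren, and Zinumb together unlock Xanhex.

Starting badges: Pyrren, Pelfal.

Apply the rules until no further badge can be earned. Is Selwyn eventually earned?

No

Selwyn would need Sabtam (Rule 2), but Sabtam is never earned.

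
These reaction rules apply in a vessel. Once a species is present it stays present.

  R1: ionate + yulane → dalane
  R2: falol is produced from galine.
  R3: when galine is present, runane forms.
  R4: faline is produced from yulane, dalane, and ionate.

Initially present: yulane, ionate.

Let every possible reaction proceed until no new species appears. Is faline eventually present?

Yes

ionate and yulane present → dalane forms (R1).
yulane, dalane, and ionate present → faline forms (R4).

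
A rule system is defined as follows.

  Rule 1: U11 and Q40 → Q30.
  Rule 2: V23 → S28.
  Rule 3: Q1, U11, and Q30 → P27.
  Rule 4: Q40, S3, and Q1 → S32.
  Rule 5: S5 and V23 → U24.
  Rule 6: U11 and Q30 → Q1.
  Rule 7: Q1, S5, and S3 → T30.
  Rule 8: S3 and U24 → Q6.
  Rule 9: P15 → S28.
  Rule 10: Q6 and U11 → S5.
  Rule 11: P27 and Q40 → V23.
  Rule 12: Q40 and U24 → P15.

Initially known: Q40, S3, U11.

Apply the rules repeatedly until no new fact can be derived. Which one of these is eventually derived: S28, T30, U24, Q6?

S28

From U11 and Q40, Rule 1 gives Q30.
U11 and Q30 hold, so Q1 follows (Rule 6).
From Q1, U11, and Q30, Rule 3 gives P27.
P27 and Q40 hold, so V23 follows (Rule 11).
V23 holds, so S28 follows (Rule 2).
Q6 would need S3 and U24 (Rule 8), but U24 is never established. U24 would need S5 and V23 (Rule 5), but S5 is never established. T30 would need Q1, S5, and S3 (Rule 7), but S5 is never established.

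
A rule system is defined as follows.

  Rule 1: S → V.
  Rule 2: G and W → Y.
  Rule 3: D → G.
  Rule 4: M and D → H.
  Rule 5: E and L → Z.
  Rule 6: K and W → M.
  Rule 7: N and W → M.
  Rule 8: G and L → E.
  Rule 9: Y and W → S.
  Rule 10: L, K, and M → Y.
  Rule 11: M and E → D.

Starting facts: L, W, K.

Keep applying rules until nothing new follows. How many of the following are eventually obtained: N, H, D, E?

0

No rule produces N, and it is not given.
H would need M and D (Rule 4), but D is never established.
D would need M and E (Rule 11), but E is never established.
E would need G and L (Rule 8), but G is never established.
None of the 4 are reached.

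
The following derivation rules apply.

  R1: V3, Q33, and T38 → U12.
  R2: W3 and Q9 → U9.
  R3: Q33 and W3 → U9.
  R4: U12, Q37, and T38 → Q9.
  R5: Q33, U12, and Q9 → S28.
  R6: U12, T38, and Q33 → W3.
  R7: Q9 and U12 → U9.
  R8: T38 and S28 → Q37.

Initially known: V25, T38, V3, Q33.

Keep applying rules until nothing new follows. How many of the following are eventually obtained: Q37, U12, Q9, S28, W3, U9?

V3, Q33, and T38 hold, so U12 follows (R1).
U12, T38, and Q33 hold, so W3 follows (R6).
Q33 and W3 hold, so U9 follows (R3).
Q37 would need T38 and S28 (R8), but S28 is never established.
U12: reached.
Q9 would need U12, Q37, and T38 (R4), but Q37 is never established.
S28 would need Q33, U12, and Q9 (R5), but Q9 is never established.
W3: reached.
U9: reached.
Reached: U12, W3, and U9 — 3 of the 6.

3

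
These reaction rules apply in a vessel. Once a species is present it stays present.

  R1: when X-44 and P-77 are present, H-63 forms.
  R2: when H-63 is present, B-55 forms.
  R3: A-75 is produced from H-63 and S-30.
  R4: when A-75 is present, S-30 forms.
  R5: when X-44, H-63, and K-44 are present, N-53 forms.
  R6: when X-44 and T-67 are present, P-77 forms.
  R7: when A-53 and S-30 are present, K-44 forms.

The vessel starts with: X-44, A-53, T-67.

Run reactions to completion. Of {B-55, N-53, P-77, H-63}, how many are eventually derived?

X-44 and T-67 present → P-77 forms (R6).
X-44 and P-77 present → H-63 forms (R1).
H-63 present → B-55 forms (R2).
B-55: reached.
N-53 would need X-44, H-63, and K-44 (R5), but K-44 never forms.
P-77: reached.
H-63: reached.
Reached: B-55, P-77, and H-63 — 3 of the 4.

3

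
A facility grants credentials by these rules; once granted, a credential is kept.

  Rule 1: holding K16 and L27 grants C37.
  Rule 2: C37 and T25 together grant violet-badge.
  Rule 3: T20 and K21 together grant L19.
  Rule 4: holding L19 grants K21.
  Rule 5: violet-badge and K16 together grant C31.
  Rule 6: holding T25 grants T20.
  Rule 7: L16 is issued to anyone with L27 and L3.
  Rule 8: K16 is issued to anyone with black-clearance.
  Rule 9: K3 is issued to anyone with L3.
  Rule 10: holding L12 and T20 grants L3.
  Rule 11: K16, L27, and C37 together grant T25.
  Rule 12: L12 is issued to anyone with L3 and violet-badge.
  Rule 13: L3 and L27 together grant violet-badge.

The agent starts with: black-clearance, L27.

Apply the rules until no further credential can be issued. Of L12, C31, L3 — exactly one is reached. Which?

Holding black-clearance grants K16 (Rule 8).
Holding K16 and L27 grants C37 (Rule 1).
Holding K16, L27, and C37 grants T25 (Rule 11).
Holding C37 and T25 grants violet-badge (Rule 2).
Holding violet-badge and K16 grants C31 (Rule 5).
L12 would need L3 and violet-badge (Rule 12), but L3 is never granted. L3 would need L12 and T20 (Rule 10), but L12 is never granted.

C31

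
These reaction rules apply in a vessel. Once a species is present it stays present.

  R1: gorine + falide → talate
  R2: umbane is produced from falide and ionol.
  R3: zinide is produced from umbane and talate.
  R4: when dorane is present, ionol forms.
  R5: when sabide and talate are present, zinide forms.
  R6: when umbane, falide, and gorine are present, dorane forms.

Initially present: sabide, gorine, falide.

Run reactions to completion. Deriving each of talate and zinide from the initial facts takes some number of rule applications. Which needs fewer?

talate: gorine and falide present → talate forms (R1). [1 rule application]
zinide: gorine and falide present → talate forms (R1). sabide and talate present → zinide forms (R5). [2 rule applications]
talate needs fewer.

talate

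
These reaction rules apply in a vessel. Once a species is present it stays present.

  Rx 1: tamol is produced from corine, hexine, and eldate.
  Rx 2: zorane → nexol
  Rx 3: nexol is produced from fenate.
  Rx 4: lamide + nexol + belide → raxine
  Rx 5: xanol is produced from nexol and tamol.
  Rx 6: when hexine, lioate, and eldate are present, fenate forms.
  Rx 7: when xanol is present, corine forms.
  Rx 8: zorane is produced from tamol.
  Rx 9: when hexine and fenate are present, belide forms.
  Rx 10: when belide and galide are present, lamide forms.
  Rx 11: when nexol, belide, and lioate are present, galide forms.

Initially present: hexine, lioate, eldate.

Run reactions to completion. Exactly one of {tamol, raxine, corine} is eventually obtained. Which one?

hexine, lioate, and eldate present → fenate forms (Rx 6).
hexine and fenate present → belide forms (Rx 9).
fenate present → nexol forms (Rx 3).
nexol, belide, and lioate present → galide forms (Rx 11).
belide and galide present → lamide forms (Rx 10).
lamide, nexol, and belide present → raxine forms (Rx 4).
corine would need xanol (Rx 7), but xanol never forms. tamol would need corine, hexine, and eldate (Rx 1), but corine never forms.

raxine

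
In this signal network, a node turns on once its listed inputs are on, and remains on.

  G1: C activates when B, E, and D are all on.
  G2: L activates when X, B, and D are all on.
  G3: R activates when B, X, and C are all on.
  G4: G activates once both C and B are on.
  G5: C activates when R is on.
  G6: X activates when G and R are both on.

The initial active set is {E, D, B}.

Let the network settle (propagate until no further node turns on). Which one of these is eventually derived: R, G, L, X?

G

G1: B, E, and D on → C on.
C and B are on, so G activates (G4).
X would need G and R (G6), but R never turns on. L would need X, B, and D (G2), but X never turns on. R would need B, X, and C (G3), but X never turns on.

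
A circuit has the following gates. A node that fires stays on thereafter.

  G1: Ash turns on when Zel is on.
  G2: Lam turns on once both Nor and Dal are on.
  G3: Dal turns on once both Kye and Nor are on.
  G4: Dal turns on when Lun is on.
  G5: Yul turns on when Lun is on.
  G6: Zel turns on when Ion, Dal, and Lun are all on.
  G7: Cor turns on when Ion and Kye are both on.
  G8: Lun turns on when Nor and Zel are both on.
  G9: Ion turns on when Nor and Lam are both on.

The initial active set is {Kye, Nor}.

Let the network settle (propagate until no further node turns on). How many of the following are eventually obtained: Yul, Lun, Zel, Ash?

0

Yul would need Lun (G5), but Lun never turns on.
Lun would need Nor and Zel (G8), but Zel never turns on.
Zel would need Ion, Dal, and Lun (G6), but Lun never turns on.
Ash would need Zel (G1), but Zel never turns on.
None of the 4 are reached.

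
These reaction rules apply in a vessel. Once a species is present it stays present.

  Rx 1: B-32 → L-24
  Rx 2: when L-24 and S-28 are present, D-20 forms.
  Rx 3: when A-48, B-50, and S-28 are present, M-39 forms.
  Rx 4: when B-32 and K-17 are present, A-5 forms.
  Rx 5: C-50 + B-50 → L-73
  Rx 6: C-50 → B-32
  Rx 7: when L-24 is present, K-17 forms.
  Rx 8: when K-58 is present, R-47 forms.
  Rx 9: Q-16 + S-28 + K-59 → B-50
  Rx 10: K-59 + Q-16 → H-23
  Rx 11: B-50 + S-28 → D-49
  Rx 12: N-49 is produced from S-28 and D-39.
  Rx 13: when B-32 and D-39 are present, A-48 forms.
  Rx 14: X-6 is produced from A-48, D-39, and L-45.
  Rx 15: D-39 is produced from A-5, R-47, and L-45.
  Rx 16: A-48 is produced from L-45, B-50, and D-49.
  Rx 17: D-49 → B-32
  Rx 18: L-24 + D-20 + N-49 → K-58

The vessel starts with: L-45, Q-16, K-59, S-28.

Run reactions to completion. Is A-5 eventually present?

Yes

Q-16, S-28, and K-59 present → B-50 forms (Rx 9).
B-50 and S-28 present → D-49 forms (Rx 11).
D-49 present → B-32 forms (Rx 17).
B-32 present → L-24 forms (Rx 1).
L-24 present → K-17 forms (Rx 7).
B-32 and K-17 present → A-5 forms (Rx 4).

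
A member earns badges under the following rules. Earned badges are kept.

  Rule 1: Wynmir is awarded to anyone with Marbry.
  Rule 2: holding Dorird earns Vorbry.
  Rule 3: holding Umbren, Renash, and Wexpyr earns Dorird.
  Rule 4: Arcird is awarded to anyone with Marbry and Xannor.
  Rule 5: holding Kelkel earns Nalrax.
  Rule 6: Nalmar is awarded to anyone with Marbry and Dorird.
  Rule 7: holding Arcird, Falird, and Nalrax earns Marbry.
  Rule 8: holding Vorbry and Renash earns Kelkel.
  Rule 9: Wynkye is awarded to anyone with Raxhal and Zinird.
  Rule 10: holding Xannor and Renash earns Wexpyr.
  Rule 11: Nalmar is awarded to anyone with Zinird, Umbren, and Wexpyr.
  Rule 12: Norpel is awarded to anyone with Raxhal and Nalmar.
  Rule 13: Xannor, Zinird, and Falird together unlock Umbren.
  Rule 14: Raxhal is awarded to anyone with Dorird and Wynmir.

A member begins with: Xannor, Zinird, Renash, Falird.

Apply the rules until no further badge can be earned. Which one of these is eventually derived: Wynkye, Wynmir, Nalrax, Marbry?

Nalrax

With Xannor, Zinird, and Falird, Umbren is earned (Rule 13).
With Xannor and Renash, Wexpyr is earned (Rule 10).
With Umbren, Renash, and Wexpyr, Dorird is earned (Rule 3).
With Dorird, Vorbry is earned (Rule 2).
With Vorbry and Renash, Kelkel is earned (Rule 8).
With Kelkel, Nalrax is earned (Rule 5).
Wynkye would need Raxhal and Zinird (Rule 9), but Raxhal is never earned. Wynmir would need Marbry (Rule 1), but Marbry is never earned. Marbry would need Arcird, Falird, and Nalrax (Rule 7), but Arcird is never earned.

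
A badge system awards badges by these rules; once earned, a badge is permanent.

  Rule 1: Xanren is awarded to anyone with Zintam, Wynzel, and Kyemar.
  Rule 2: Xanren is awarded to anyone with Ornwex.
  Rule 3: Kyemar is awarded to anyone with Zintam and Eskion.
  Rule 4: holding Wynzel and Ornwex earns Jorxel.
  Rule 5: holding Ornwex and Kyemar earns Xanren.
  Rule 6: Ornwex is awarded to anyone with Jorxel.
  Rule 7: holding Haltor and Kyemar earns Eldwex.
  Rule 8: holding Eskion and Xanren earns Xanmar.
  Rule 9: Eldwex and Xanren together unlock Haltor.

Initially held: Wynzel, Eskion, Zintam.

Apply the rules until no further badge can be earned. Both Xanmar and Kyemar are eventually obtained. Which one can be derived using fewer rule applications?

Kyemar: With Zintam and Eskion, Kyemar is earned (Rule 3). [1 rule application]
Xanmar: With Zintam and Eskion, Kyemar is earned (Rule 3). With Zintam, Wynzel, and Kyemar, Xanren is earned (Rule 1). With Eskion and Xanren, Xanmar is earned (Rule 8). [3 rule applications]
Kyemar needs fewer.

Kyemar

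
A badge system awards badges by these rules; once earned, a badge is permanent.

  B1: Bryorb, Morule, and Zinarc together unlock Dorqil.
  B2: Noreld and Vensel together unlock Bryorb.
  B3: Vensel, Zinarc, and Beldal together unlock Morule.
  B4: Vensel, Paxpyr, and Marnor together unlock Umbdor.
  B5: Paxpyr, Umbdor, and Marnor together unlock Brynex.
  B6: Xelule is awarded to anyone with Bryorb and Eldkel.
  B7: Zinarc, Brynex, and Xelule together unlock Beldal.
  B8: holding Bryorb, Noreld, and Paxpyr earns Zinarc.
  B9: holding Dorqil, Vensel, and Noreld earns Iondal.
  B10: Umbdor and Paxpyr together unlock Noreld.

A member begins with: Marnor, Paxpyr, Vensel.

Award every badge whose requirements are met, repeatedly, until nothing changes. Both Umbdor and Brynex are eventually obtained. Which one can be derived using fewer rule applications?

Umbdor

Umbdor: With Vensel, Paxpyr, and Marnor, Umbdor is earned (B4). [1 rule application]
Brynex: With Vensel, Paxpyr, and Marnor, Umbdor is earned (B4). With Paxpyr, Umbdor, and Marnor, Brynex is earned (B5). [2 rule applications]
Umbdor needs fewer.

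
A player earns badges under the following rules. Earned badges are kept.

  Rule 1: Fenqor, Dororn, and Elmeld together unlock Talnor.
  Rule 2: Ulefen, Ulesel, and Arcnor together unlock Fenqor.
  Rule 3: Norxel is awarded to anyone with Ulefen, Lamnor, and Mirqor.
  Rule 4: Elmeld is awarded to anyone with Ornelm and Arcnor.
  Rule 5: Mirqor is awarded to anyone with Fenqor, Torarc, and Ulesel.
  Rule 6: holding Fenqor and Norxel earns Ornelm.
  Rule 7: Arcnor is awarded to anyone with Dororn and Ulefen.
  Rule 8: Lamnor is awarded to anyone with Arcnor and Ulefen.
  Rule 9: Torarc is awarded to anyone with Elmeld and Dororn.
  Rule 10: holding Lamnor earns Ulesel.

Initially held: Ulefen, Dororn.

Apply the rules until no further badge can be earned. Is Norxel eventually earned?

Norxel would need Ulefen, Lamnor, and Mirqor (Rule 3), but Mirqor is never earned.

No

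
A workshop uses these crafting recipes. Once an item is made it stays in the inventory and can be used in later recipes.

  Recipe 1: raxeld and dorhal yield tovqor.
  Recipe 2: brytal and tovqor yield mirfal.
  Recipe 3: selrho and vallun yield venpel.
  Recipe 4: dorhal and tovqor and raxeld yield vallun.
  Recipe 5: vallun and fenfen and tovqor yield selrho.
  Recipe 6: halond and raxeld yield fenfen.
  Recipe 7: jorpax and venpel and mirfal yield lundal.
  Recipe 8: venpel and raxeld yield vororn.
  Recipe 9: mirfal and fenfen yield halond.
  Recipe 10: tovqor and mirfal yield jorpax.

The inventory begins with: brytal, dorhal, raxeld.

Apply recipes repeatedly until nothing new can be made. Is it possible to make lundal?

lundal would need jorpax, venpel, and mirfal (Recipe 7), but venpel is never obtained.

No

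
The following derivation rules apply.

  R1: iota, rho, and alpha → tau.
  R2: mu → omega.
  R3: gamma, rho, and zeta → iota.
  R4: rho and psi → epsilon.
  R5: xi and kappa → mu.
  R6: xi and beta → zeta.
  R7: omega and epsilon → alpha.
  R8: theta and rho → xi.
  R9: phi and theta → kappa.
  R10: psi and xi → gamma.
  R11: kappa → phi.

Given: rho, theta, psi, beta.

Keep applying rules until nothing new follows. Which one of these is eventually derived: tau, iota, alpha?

From theta and rho, R8 gives xi.
From xi and beta, R6 gives zeta.
psi and xi hold, so gamma follows (R10).
From gamma, rho, and zeta, R3 gives iota.
tau would need iota, rho, and alpha (R1), but alpha is never established. alpha would need omega and epsilon (R7), but omega is never established.

iota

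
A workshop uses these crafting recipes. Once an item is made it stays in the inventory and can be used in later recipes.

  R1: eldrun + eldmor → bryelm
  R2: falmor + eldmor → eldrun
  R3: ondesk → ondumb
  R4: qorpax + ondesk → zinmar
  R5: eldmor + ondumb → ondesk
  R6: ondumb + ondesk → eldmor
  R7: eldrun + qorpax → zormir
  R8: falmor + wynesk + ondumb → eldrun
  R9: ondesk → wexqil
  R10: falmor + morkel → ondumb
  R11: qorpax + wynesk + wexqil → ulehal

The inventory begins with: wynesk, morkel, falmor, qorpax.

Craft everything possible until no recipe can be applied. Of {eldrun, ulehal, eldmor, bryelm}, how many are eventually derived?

1

falmor + morkel → ondumb (R10).
Using R8, falmor, wynesk, and ondumb make eldrun.
eldrun: reached.
ulehal would need qorpax, wynesk, and wexqil (R11), but wexqil is never obtained.
eldmor would need ondumb and ondesk (R6), but ondesk is never obtained.
bryelm would need eldrun and eldmor (R1), but eldmor is never obtained.
Reached: eldrun — 1 of the 4.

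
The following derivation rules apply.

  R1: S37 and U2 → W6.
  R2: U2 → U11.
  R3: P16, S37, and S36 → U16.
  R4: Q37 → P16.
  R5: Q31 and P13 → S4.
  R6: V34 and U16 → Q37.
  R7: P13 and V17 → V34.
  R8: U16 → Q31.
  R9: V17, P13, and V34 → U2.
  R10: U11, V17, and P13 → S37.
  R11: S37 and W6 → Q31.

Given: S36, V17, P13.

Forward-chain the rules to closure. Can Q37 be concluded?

No

Q37 would need V34 and U16 (R6), but U16 is never established.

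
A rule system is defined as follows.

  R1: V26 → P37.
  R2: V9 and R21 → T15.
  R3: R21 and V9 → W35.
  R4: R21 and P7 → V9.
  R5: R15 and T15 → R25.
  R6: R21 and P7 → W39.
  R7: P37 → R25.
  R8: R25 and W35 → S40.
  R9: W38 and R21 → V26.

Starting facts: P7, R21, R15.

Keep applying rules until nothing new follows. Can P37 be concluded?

No

P37 would need V26 (R1), but V26 is never established.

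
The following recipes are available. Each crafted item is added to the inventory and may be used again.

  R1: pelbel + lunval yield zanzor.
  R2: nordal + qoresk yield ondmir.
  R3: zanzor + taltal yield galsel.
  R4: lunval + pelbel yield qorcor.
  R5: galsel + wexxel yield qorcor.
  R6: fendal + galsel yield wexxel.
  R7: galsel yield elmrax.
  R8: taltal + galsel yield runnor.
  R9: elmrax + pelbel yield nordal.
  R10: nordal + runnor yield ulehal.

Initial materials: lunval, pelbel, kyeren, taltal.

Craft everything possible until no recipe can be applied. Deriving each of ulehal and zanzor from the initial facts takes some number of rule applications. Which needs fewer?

zanzor

zanzor: pelbel + lunval → zanzor (R1). [1 rule application]
ulehal: pelbel + lunval → zanzor (R1). Using R3, zanzor and taltal make galsel. Using R8, taltal and galsel make runnor. galsel → elmrax (R7). elmrax + pelbel → nordal (R9). nordal + runnor → ulehal (R10). [6 rule applications]
zanzor needs fewer.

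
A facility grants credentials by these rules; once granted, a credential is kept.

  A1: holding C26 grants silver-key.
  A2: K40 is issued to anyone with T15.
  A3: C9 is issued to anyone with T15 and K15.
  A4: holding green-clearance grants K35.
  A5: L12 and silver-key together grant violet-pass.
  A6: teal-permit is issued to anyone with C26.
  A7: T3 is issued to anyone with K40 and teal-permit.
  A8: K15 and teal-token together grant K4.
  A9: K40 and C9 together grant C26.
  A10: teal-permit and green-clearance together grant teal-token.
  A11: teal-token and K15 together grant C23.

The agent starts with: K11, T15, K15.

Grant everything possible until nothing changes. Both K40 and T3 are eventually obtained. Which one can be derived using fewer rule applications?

K40

K40: Holding T15 grants K40 (A2). [1 rule application]
T3: Holding T15 and K15 grants C9 (A3). Holding T15 grants K40 (A2). Holding K40 and C9 grants C26 (A9). Holding C26 grants teal-permit (A6). Holding K40 and teal-permit grants T3 (A7). [5 rule applications]
K40 needs fewer.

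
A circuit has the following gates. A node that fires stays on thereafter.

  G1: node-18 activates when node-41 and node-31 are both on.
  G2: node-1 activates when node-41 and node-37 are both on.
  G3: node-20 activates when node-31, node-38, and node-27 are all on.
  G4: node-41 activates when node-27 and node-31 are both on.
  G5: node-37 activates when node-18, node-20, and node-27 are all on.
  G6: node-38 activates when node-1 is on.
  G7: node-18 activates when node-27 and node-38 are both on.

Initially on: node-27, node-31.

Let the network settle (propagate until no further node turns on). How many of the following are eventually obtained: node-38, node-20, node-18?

G4: node-27 and node-31 on → node-41 on.
node-41 and node-31 are on, so node-18 activates (G1).
node-38 would need node-1 (G6), but node-1 never turns on.
node-20 would need node-31, node-38, and node-27 (G3), but node-38 never turns on.
node-18: reached.
Reached: node-18 — 1 of the 3.

1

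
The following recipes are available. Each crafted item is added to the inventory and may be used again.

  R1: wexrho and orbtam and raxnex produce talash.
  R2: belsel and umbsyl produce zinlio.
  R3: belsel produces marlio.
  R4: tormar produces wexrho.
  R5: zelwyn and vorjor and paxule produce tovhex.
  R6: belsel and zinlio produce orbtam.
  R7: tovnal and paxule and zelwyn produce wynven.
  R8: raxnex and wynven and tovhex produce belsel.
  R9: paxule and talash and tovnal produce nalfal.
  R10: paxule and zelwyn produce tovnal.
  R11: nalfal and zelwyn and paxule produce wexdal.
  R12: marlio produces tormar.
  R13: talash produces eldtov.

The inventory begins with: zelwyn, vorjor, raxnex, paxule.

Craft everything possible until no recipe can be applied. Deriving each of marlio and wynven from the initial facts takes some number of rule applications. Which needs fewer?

wynven: Using R10, paxule and zelwyn make tovnal. Using R7, tovnal, paxule, and zelwyn make wynven. [2 rule applications]
marlio: zelwyn and vorjor and paxule → tovhex (R5). paxule and zelwyn → tovnal (R10). Using R7, tovnal, paxule, and zelwyn make wynven. Using R8, raxnex, wynven, and tovhex make belsel. Using R3, belsel makes marlio. [5 rule applications]
wynven needs fewer.

wynven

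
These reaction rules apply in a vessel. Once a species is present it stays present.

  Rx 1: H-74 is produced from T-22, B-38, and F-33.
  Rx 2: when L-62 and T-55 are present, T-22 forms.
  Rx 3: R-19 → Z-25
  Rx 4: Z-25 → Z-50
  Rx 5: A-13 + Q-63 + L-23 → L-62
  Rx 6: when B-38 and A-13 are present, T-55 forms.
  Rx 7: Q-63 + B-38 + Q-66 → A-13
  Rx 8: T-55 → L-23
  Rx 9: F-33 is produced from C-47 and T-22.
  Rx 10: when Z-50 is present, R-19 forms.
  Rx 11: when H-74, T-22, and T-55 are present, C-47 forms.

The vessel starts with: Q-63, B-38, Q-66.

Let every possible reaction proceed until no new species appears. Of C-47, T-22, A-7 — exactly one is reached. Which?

T-22

Q-63, B-38, and Q-66 present → A-13 forms (Rx 7).
B-38 and A-13 present → T-55 forms (Rx 6).
T-55 present → L-23 forms (Rx 8).
A-13, Q-63, and L-23 present → L-62 forms (Rx 5).
L-62 and T-55 present → T-22 forms (Rx 2).
No rule produces A-7, and it is not given. C-47 would need H-74, T-22, and T-55 (Rx 11), but H-74 never forms.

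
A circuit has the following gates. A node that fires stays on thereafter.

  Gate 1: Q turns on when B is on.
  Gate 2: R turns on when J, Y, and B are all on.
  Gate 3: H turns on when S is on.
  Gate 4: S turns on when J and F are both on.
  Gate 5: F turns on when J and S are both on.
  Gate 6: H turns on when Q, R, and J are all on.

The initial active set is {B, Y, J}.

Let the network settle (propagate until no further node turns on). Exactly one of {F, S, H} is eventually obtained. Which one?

Gate 2: J, Y, and B on → R on.
Gate 1: B on → Q on.
Q, R, and J are on, so H turns on (Gate 6).
F would need J and S (Gate 5), but S never turns on. S would need J and F (Gate 4), but F never turns on.

H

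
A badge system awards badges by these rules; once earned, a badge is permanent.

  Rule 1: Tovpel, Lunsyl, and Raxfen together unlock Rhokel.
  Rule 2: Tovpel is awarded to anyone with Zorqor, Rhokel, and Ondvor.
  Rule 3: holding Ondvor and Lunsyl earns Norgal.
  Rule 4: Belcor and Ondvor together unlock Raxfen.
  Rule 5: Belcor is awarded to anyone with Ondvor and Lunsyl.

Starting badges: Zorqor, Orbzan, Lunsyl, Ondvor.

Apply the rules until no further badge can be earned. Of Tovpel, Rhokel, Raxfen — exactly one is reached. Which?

Raxfen

With Ondvor and Lunsyl, Belcor is earned (Rule 5).
With Belcor and Ondvor, Raxfen is earned (Rule 4).
Rhokel would need Tovpel, Lunsyl, and Raxfen (Rule 1), but Tovpel is never earned. Tovpel would need Zorqor, Rhokel, and Ondvor (Rule 2), but Rhokel is never earned.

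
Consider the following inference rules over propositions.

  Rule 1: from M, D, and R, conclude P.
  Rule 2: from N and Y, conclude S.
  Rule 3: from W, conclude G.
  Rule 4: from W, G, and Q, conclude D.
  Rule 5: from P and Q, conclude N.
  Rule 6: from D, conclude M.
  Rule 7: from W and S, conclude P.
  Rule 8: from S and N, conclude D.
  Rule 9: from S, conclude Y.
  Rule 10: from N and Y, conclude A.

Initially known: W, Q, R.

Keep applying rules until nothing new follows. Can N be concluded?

Yes

W holds, so G follows (Rule 3).
From W, G, and Q, Rule 4 gives D.
D holds, so M follows (Rule 6).
M, D, and R hold, so P follows (Rule 1).
From P and Q, Rule 5 gives N.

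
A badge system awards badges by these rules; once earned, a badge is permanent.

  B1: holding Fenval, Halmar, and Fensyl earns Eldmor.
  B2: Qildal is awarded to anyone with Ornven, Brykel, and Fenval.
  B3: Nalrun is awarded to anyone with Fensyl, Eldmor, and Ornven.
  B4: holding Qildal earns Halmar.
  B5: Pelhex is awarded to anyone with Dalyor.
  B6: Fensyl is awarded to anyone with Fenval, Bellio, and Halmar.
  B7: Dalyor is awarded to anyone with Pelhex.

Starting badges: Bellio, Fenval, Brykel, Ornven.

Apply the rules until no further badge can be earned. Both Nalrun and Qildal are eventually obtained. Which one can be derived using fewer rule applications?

Qildal: With Ornven, Brykel, and Fenval, Qildal is earned (B2). [1 rule application]
Nalrun: With Ornven, Brykel, and Fenval, Qildal is earned (B2). With Qildal, Halmar is earned (B4). With Fenval, Bellio, and Halmar, Fensyl is earned (B6). With Fenval, Halmar, and Fensyl, Eldmor is earned (B1). With Fensyl, Eldmor, and Ornven, Nalrun is earned (B3). [5 rule applications]
Qildal needs fewer.

Qildal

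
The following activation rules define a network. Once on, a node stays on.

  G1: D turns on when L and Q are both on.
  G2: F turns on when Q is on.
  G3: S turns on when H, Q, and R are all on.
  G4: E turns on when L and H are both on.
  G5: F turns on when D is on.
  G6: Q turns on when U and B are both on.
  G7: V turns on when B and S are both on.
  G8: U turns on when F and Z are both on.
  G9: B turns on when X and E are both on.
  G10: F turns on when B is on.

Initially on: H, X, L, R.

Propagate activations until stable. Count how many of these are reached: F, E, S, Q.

2

L and H are on, so E turns on (G4).
X and E are on, so B turns on (G9).
B is on, so F turns on (G10).
F: reached.
E: reached.
S would need H, Q, and R (G3), but Q never turns on.
Q would need U and B (G6), but U never turns on.
Reached: F and E — 2 of the 4.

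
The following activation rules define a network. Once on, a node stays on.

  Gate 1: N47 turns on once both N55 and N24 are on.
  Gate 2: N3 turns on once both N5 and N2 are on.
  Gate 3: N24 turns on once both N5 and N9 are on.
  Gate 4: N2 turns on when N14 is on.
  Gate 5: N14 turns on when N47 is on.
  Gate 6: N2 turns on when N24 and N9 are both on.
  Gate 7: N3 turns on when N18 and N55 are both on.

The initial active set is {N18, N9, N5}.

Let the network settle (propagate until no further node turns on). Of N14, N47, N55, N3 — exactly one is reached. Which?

N3

N5 and N9 are on, so N24 turns on (Gate 3).
Gate 6: N24 and N9 on → N2 on.
Gate 2: N5 and N2 on → N3 on.
No rule produces N55, and it is not given. N47 would need N55 and N24 (Gate 1), but N55 never turns on. N14 would need N47 (Gate 5), but N47 never turns on.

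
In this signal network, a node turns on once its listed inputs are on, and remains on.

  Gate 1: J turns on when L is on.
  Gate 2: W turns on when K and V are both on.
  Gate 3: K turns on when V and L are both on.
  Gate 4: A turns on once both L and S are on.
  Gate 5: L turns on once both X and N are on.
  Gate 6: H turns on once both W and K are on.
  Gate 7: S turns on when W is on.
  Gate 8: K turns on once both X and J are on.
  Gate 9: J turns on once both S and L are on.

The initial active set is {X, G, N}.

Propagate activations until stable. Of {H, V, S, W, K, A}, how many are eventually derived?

1

Gate 5: X and N on → L on.
Gate 1: L on → J on.
X and J are on, so K turns on (Gate 8).
H would need W and K (Gate 6), but W never turns on.
No rule produces V, and it is not given.
S would need W (Gate 7), but W never turns on.
W would need K and V (Gate 2), but V never turns on.
K: reached.
A would need L and S (Gate 4), but S never turns on.
Reached: K — 1 of the 6.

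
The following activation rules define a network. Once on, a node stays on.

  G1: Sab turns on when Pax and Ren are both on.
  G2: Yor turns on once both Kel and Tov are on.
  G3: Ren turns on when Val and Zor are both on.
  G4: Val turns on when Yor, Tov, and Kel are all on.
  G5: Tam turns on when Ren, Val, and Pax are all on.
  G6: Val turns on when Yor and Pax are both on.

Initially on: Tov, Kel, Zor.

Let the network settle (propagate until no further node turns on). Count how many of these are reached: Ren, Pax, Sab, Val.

2

Kel and Tov are on, so Yor turns on (G2).
Yor, Tov, and Kel are on, so Val turns on (G4).
Val and Zor are on, so Ren turns on (G3).
Ren: reached.
No rule produces Pax, and it is not given.
Sab would need Pax and Ren (G1), but Pax never turns on.
Val: reached.
Reached: Ren and Val — 2 of the 4.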